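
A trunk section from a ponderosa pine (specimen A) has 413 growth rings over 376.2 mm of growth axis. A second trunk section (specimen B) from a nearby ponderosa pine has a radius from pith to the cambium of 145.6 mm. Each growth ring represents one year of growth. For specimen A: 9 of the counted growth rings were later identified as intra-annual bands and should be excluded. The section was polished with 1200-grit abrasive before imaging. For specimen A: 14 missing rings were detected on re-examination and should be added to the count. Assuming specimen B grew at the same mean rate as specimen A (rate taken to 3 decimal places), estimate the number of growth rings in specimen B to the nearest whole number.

162 growth rings

Specimen A: adjusted count: 413 − 9 + 14 = 418 growth rings.
A: 376.2 mm over 418 years gives 376.2 / 418 ≈ 0.900 mm per year.
Specimen B: 145.6 mm / 0.900 mm per year = 161.78 years ≈ 162 growth rings.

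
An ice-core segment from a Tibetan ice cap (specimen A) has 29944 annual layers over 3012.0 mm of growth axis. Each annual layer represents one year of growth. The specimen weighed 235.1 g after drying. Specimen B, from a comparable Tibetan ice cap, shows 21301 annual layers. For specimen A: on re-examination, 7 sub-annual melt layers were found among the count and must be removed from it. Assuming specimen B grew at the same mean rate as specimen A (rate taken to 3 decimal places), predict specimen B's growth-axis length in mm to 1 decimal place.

2151.4 mm

Specimen A: adjusted count: 29944 − 7 = 29937 annual layers.
A: Extension rate ≈ 3012.0 / 29937 = 0.101 mm/year.
B's length ≈ 0.101 × 21301 = 2151.4 mm.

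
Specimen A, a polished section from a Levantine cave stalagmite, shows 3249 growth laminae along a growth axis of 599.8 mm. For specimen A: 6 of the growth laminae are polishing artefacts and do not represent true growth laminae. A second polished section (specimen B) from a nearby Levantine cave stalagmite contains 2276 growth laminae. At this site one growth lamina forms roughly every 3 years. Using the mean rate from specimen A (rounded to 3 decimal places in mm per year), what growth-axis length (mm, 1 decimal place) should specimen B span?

423.3 mm

Specimen A: correcting the raw count gives 3249 − 6 = 3243 true growth laminae.
Specimen A: at 3 years per growth lamina, 3243 × 3 = 9729 years.
A: Mean rate = 599.8 mm / 9729 years ≈ 0.062 mm per year.
Specimen B: at 3 years per growth lamina, 2276 × 3 = 6828 years. Length of B = 0.062 × 6828 = 423.3 mm.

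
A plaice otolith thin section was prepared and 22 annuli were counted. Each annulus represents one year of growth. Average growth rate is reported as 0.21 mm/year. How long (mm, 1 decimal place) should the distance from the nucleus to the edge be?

4.6 mm

The record spans 22 years at 0.21 mm per year.
Predicted length = 0.21 mm/year × 22 years = 4.6 mm.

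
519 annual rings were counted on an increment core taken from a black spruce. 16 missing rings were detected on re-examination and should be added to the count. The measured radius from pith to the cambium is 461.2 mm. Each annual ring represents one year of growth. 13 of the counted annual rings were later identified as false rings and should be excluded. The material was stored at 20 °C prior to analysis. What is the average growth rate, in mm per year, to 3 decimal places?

True annual ring count = 519 − 13 + 16 = 522.
461.2 mm over 522 years gives 461.2 / 522 ≈ 0.884 mm per year.

0.884 mm per year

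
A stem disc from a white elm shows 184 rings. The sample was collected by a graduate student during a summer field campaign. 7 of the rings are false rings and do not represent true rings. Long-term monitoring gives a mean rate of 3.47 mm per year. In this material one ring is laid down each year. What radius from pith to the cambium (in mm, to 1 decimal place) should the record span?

614.2 mm

True ring count = 184 − 7 = 177.
177 years at 3.47 mm/year gives 3.47 × 177 = 614.2 mm.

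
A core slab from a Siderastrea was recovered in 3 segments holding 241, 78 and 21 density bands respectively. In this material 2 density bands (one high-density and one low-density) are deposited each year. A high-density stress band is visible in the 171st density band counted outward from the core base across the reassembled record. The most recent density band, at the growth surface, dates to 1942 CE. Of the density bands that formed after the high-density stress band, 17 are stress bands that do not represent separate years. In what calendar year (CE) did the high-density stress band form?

Total density bands = 241 + 78 + 21 = 340.
The high-density stress band sits at density band 171 from the core base, so 340 − 171 = 169 density bands formed after it.
Removing the 17 false density bands leaves 169 − 17 = 152 true density bands beyond the high-density stress band.
152 density bands at 2 per year is 152 / 2 = 76 years.
Counting back 76 years from 1942 CE places the high-density stress band in 1942 − 76 = 1866 CE.

1866 CE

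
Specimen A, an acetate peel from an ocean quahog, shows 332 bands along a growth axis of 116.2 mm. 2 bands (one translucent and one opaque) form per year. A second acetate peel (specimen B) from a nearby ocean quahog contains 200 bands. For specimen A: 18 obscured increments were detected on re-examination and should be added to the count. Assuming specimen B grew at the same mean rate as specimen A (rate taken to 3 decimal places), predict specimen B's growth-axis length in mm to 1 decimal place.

Specimen A: correcting the raw count gives 332 + 18 = 350 true bands.
Specimen A: 350 bands at 2 per year is 350 / 2 = 175 years.
A: Mean rate = 116.2 mm / 175 years ≈ 0.664 mm/yr.
Specimen B: dividing by 2 bands per year: 200 / 2 = 100 years. For B, 0.664 mm/year × 100 years = 66.4 mm.

66.4 mm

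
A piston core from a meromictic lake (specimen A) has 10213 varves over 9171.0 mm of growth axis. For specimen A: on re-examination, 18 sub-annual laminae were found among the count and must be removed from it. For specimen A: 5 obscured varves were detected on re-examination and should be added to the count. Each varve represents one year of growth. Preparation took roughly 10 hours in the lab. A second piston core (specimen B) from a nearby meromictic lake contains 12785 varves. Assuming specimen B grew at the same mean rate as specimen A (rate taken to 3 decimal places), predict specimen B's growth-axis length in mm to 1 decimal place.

Specimen A: true varve count = 10213 − 18 + 5 = 10200.
A: Extension rate ≈ 9171.0 / 10200 = 0.899 mm/yr.
For B, 0.899 mm/year × 12785 years = 11493.7 mm.

11493.7 mm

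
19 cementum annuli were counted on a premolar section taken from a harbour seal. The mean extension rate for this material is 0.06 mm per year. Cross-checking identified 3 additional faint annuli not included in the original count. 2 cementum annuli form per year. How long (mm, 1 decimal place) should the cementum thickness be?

0.7 mm

Adjusted count: 19 + 3 = 22 cementum annuli.
With 2 cementum annuli per year, 22 / 2 = 11 years.
Length ≈ 0.06 × 11 = 0.7 mm.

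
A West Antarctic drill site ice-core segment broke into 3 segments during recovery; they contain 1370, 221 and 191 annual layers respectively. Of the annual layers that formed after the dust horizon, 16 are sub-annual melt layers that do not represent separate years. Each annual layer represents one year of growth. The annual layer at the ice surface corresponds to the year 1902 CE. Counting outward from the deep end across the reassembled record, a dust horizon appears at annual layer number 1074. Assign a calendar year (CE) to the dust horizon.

1210 CE

Total annual layers = 1370 + 221 + 191 = 1782.
The dust horizon sits at annual layer 1074 from the deep end, so 1782 − 1074 = 708 annual layers formed after it.
Removing the 16 false annual layers leaves 708 − 16 = 692 true annual layers beyond the dust horizon.
Counting back 692 years from 1902 CE places the dust horizon in 1902 − 692 = 1210 CE.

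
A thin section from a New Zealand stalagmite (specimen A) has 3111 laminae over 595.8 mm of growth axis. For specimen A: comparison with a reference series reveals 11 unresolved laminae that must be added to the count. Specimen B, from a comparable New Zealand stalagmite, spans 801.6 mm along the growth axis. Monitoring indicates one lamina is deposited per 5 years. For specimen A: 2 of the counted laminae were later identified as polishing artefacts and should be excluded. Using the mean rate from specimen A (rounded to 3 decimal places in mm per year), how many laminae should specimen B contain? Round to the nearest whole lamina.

Specimen A: after corrections the count is 3111 − 2 + 11 = 3120 laminae.
Specimen A: 3120 laminae at 5 years each span 3120 × 5 = 15600 years.
A: 595.8 mm over 15600 years gives 595.8 / 15600 ≈ 0.038 mm/yr.
Specimen B: 801.6 mm / 0.038 mm per year = 21094.74 years; at 5 years per lamina that is 21094.74 / 5 ≈ 4219 laminae.

4219 laminae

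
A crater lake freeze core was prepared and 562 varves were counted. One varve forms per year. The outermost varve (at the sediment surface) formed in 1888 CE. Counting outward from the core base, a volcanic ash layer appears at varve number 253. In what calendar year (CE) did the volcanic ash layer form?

1579 CE

The volcanic ash layer sits at varve 253 from the core base, so 562 − 253 = 309 varves formed after it.
1888 − 309 = 1579 CE.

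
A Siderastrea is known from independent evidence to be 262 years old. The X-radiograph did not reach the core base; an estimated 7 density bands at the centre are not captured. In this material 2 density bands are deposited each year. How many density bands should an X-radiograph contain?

517 density bands

Expected density bands: 262 × 2 = 524.
Less the 7 uncaptured density bands: 524 − 7 = 517.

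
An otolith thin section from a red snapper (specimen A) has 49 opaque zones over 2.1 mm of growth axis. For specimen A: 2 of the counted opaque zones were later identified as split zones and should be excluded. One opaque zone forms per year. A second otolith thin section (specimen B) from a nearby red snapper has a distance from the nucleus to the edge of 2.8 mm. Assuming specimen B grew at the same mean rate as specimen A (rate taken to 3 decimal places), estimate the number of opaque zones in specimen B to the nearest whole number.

Specimen A: true opaque zone count = 49 − 2 = 47.
A: Mean rate = 2.1 mm / 47 years ≈ 0.045 mm per year.
For B, 2.8 / 0.045 = 62.22 years ≈ 62 opaque zones.

62 opaque zones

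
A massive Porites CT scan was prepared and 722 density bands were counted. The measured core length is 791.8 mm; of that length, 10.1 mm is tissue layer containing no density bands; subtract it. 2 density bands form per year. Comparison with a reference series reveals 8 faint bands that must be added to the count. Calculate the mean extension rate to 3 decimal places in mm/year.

2.142 mm/year

Correcting the raw count gives 722 + 8 = 730 true density bands.
730 density bands at 2 per year is 730 / 2 = 365 years.
Removing the 10.1 mm offcut leaves 791.8 − 10.1 = 781.7 mm.
781.7 mm over 365 years gives 781.7 / 365 ≈ 2.142 mm/year.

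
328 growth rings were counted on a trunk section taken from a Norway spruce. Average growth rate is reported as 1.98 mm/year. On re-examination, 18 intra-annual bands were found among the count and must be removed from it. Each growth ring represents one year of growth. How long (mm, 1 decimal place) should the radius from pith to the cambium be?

Adjusted count: 328 − 18 = 310 growth rings.
Length ≈ 1.98 × 310 = 613.8 mm.

613.8 mm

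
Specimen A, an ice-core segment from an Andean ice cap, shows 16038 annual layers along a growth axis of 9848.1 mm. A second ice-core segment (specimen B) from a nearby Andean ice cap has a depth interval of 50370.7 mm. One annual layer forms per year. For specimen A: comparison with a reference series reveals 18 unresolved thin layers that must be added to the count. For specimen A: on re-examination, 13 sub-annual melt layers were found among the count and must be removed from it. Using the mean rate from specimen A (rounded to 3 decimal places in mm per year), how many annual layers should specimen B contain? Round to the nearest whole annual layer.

Specimen A: after corrections the count is 16038 − 13 + 18 = 16043 annual layers.
A: Mean rate = 9848.1 mm / 16043 years ≈ 0.614 mm/yr.
Specimen B: 50370.7 mm / 0.614 mm per year = 82036.97 years ≈ 82037 annual layers.

82037 annual layers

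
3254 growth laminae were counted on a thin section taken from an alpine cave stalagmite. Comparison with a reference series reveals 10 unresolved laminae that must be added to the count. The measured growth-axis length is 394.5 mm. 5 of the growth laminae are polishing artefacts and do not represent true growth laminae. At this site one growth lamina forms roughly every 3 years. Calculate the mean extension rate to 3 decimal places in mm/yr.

0.040 mm/yr

Correcting the raw count gives 3254 − 5 + 10 = 3259 true growth laminae.
Multiplying by 3 years per growth lamina: 3259 × 3 = 9777 years.
394.5 mm over 9777 years gives 394.5 / 9777 ≈ 0.040 mm/yr.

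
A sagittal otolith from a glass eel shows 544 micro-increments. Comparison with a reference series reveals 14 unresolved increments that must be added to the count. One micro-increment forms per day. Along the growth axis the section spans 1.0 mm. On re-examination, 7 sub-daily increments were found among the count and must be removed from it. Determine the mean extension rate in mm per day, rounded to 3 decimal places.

0.002 mm per day

True micro-increment count = 544 − 7 + 14 = 551.
Extension rate ≈ 1.0 / 551 = 0.002 mm per day.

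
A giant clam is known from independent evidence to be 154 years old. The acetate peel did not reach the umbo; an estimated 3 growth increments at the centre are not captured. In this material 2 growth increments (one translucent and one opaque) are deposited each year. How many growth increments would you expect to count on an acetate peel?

Expected growth increments: 154 × 2 = 308.
308 − 3 missed = 305 growth increments expected in the prepared section.

305 growth increments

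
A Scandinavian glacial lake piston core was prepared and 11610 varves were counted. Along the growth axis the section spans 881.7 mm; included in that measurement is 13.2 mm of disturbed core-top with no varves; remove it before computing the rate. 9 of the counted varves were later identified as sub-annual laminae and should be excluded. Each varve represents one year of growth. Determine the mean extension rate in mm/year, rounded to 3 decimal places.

Adjusted count: 11610 − 9 = 11601 varves.
Removing the 13.2 mm offcut leaves 881.7 − 13.2 = 868.5 mm.
868.5 mm over 11601 years gives 868.5 / 11601 ≈ 0.075 mm/year.

0.075 mm/year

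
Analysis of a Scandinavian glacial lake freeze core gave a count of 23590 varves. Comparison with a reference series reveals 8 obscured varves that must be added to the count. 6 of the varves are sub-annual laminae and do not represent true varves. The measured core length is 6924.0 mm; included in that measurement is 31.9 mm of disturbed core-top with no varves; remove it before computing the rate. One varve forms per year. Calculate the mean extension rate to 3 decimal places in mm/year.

0.292 mm/year

After corrections the count is 23590 − 6 + 8 = 23592 varves.
Removing the 31.9 mm offcut leaves 6924.0 − 31.9 = 6892.1 mm.
Mean rate = 6892.1 mm / 23592 years ≈ 0.292 mm/year.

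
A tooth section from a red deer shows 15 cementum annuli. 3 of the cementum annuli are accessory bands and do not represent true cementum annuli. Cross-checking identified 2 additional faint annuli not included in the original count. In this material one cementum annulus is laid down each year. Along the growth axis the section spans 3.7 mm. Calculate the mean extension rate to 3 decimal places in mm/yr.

0.264 mm/yr

Adjusted count: 15 − 3 + 2 = 14 cementum annuli.
3.7 mm over 14 years gives 3.7 / 14 ≈ 0.264 mm/yr.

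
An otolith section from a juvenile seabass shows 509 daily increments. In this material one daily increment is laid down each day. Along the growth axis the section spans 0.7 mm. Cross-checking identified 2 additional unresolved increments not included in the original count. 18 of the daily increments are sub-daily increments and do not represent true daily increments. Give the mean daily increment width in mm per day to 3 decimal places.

Adjusted count: 509 − 18 + 2 = 493 daily increments.
Mean rate = 0.7 mm / 493 days ≈ 0.001 mm per day.

0.001 mm per day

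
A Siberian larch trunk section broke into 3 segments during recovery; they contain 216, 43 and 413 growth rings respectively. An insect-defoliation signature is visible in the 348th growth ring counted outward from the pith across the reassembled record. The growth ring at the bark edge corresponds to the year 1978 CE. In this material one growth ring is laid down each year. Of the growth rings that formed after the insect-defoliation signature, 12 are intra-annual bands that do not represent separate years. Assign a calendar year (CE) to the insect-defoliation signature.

Total growth rings = 216 + 43 + 413 = 672.
672 − 348 = 324 growth rings lie beyond the insect-defoliation signature toward the bark edge.
324 − 12 false = 312 true growth rings after the insect-defoliation signature.
The growth ring at the bark edge is 1978 CE, so the insect-defoliation signature dates to 1978 − 312 = 1666 CE.

1666 CE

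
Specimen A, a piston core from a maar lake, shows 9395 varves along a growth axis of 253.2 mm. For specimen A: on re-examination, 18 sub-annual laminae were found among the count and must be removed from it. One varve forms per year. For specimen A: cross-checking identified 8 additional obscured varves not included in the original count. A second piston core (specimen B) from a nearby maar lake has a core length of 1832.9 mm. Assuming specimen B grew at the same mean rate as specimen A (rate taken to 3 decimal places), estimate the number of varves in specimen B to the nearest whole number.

67885 varves

Specimen A: true varve count = 9395 − 18 + 8 = 9385.
A: 253.2 mm over 9385 years gives 253.2 / 9385 ≈ 0.027 mm per year.
B spans 1832.9 / 0.027 = 67885.19 years ≈ 67885 varves.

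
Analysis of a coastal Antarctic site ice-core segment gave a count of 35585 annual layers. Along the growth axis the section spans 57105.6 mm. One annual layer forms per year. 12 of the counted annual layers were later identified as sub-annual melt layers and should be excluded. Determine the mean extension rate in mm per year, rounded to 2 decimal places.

1.61 mm per year

Adjusted count: 35585 − 12 = 35573 annual layers.
57105.6 mm over 35573 years gives 57105.6 / 35573 ≈ 1.61 mm per year.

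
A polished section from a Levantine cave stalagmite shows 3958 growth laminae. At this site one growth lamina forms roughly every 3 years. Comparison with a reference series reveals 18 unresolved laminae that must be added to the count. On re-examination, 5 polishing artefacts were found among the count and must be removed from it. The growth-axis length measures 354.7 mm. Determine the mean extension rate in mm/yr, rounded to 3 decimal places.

0.030 mm/yr

After corrections the count is 3958 − 5 + 18 = 3971 growth laminae.
Multiplying by 3 years per growth lamina: 3971 × 3 = 11913 years.
Extension rate ≈ 354.7 / 11913 = 0.030 mm/yr.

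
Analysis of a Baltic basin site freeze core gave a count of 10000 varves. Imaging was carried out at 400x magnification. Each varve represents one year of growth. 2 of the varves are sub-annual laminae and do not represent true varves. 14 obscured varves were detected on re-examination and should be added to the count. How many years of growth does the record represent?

Adjusted count: 10000 − 2 + 14 = 10012 varves.
One varve per year makes the duration 10012 years.

10012 years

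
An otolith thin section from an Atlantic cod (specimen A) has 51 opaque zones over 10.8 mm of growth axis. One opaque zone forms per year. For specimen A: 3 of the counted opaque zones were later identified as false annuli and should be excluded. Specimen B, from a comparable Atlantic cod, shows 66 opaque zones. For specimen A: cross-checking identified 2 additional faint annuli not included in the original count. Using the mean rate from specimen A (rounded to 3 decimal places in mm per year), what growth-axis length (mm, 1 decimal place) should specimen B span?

Specimen A: after corrections the count is 51 − 3 + 2 = 50 opaque zones.
A: Extension rate ≈ 10.8 / 50 = 0.216 mm per year.
B's length ≈ 0.216 × 66 = 14.3 mm.

14.3 mm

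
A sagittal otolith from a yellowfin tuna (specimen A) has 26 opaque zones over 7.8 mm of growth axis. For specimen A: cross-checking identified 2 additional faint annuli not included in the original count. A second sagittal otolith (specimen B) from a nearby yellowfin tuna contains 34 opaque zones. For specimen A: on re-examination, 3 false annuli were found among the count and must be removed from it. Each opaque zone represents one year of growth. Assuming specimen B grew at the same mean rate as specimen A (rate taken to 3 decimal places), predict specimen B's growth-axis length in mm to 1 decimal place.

Specimen A: after corrections the count is 26 − 3 + 2 = 25 opaque zones.
A: Extension rate ≈ 7.8 / 25 = 0.312 mm per year.
B's length ≈ 0.312 × 34 = 10.6 mm.

10.6 mm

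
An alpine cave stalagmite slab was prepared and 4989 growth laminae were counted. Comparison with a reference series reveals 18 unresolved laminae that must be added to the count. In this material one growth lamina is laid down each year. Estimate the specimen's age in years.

5007 yr

True growth lamina count = 4989 + 18 = 5007.
One growth lamina per year makes the duration 5007 years.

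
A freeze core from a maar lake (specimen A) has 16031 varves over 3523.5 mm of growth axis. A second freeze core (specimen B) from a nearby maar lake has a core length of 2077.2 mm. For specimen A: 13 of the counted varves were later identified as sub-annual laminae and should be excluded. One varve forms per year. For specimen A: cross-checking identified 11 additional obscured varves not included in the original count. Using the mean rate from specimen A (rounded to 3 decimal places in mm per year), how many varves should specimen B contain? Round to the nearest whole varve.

Specimen A: true varve count = 16031 − 13 + 11 = 16029.
A: Mean rate = 3523.5 mm / 16029 years ≈ 0.220 mm/year.
For B, 2077.2 / 0.220 = 9441.82 years ≈ 9442 varves.

9442 varves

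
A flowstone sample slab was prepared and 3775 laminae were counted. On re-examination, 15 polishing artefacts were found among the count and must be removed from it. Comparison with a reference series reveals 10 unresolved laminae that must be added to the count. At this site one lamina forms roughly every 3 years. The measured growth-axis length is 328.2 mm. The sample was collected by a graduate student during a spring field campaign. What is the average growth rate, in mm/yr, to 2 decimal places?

Correcting the raw count gives 3775 − 15 + 10 = 3770 true laminae.
3770 laminae at 3 years each span 3770 × 3 = 11310 years.
Mean rate = 328.2 mm / 11310 years ≈ 0.03 mm/yr.

0.03 mm/yr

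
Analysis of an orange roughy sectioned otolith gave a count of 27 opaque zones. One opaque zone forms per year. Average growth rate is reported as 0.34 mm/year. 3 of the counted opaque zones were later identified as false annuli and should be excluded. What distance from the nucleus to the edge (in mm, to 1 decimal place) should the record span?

8.2 mm

Correcting the raw count gives 27 − 3 = 24 true opaque zones.
Length ≈ 0.34 × 24 = 8.2 mm.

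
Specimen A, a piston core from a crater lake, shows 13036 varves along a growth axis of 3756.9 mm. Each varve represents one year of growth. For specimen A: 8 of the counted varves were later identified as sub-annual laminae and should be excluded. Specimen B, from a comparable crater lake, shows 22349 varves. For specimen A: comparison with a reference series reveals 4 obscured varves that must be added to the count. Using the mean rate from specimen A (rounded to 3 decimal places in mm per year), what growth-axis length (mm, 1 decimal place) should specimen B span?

Specimen A: after corrections the count is 13036 − 8 + 4 = 13032 varves.
A: Extension rate ≈ 3756.9 / 13032 = 0.288 mm/yr.
B's length ≈ 0.288 × 22349 = 6436.5 mm.

6436.5 mm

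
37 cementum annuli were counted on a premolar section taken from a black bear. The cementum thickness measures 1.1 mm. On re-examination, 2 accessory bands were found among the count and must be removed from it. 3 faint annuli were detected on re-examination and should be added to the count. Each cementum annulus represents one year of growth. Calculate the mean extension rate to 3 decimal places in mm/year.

Adjusted count: 37 − 2 + 3 = 38 cementum annuli.
1.1 mm over 38 years gives 1.1 / 38 ≈ 0.029 mm/year.

0.029 mm/year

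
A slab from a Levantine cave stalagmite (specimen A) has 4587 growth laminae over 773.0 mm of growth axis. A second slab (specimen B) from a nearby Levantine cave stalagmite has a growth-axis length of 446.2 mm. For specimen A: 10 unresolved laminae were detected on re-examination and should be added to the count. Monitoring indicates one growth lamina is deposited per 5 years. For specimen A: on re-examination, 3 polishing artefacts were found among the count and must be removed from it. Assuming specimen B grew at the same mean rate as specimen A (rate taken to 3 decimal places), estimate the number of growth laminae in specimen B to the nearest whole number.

2625 growth laminae

Specimen A: true growth lamina count = 4587 − 3 + 10 = 4594.
Specimen A: at 5 years per growth lamina, 4594 × 5 = 22970 years.
A: Extension rate ≈ 773.0 / 22970 = 0.034 mm/year.
Specimen B: 446.2 mm / 0.034 mm per year = 13123.53 years; at 5 years per growth lamina that is 13123.53 / 5 ≈ 2625 growth laminae.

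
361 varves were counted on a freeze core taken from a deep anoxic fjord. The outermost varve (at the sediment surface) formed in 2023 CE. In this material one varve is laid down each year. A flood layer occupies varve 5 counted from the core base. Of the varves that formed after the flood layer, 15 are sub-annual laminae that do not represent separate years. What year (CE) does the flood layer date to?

1682 CE

The flood layer sits at varve 5 from the core base, so 361 − 5 = 356 varves formed after it.
Excluding 15 false varves: 356 − 15 = 341.
Counting back 341 years from 2023 CE places the flood layer in 2023 − 341 = 1682 CE.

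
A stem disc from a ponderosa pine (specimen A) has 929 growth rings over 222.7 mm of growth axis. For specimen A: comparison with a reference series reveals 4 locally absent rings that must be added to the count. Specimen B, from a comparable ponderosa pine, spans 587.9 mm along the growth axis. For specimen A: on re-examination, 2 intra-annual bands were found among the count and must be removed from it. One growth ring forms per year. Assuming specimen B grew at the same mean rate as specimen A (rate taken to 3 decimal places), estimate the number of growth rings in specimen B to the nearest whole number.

2460 growth rings

Specimen A: after corrections the count is 929 − 2 + 4 = 931 growth rings.
A: Extension rate ≈ 222.7 / 931 = 0.239 mm per year.
Specimen B: 587.9 mm / 0.239 mm per year = 2459.83 years ≈ 2460 growth rings.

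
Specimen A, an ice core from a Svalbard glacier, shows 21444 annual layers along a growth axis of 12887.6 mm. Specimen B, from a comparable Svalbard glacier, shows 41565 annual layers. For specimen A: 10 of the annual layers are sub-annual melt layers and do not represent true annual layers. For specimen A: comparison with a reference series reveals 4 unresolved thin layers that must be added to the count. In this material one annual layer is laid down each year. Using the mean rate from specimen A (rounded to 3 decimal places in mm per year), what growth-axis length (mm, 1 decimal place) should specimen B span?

Specimen A: after corrections the count is 21444 − 10 + 4 = 21438 annual layers.
A: Mean rate = 12887.6 mm / 21438 years ≈ 0.601 mm per year.
For B, 0.601 mm/year × 41565 years = 24980.6 mm.

24980.6 mm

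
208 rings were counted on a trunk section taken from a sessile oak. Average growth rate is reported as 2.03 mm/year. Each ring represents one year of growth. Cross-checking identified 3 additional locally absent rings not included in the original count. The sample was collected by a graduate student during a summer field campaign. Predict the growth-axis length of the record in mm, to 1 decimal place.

True ring count = 208 + 3 = 211.
211 years at 2.03 mm/year gives 2.03 × 211 = 428.3 mm.

428.3 mm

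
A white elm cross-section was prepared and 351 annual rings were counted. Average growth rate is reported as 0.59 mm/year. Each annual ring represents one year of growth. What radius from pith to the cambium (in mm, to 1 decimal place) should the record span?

207.1 mm

The record spans 351 years at 0.59 mm per year.
351 years at 0.59 mm/year gives 0.59 × 351 = 207.1 mm.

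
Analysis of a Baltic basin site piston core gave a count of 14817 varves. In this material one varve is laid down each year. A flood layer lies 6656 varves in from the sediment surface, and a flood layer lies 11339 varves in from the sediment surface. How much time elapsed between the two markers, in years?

4683 years

11339 − 6656 = 4683 varves lie between the two events.
That is 4683 years at one varve per year.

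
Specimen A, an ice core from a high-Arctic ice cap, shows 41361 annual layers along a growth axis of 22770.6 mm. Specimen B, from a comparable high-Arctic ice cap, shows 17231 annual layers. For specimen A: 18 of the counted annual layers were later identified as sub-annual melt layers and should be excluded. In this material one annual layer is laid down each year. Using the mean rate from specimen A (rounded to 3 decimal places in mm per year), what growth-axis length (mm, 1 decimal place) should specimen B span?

9494.3 mm

Specimen A: after corrections the count is 41361 − 18 = 41343 annual layers.
A: 22770.6 mm over 41343 years gives 22770.6 / 41343 ≈ 0.551 mm/year.
B's length ≈ 0.551 × 17231 = 9494.3 mm.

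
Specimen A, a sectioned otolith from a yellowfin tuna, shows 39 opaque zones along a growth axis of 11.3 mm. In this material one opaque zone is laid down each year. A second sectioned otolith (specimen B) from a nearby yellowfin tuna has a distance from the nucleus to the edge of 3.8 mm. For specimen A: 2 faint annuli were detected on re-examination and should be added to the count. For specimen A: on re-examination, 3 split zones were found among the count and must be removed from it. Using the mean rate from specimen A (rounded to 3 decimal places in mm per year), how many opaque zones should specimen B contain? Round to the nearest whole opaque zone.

13 opaque zones

Specimen A: true opaque zone count = 39 − 3 + 2 = 38.
A: Mean rate = 11.3 mm / 38 years ≈ 0.297 mm/yr.
B spans 3.8 / 0.297 = 12.79 years ≈ 13 opaque zones.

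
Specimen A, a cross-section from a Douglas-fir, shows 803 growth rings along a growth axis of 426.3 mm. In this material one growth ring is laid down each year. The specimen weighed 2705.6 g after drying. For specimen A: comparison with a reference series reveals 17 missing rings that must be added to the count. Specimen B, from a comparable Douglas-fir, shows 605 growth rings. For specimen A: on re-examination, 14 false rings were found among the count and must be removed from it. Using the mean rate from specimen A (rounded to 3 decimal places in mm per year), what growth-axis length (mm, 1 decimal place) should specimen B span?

320.0 mm

Specimen A: correcting the raw count gives 803 − 14 + 17 = 806 true growth rings.
A: Extension rate ≈ 426.3 / 806 = 0.529 mm per year.
For B, 0.529 mm/year × 605 years = 320.0 mm.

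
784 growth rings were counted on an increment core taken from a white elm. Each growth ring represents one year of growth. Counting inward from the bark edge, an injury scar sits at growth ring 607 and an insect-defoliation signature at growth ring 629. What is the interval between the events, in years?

22 years

Separation: 629 − 607 = 22 growth rings.
That is 22 years at one growth ring per year.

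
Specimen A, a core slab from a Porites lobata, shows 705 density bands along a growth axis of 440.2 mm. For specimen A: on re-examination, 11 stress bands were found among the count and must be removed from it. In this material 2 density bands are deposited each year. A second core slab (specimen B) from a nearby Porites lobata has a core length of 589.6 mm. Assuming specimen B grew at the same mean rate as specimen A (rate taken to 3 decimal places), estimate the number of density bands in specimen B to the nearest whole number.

Specimen A: after corrections the count is 705 − 11 = 694 density bands.
Specimen A: with 2 density bands per year, 694 / 2 = 347 years.
A: 440.2 mm over 347 years gives 440.2 / 347 ≈ 1.269 mm per year.
B spans 589.6 / 1.269 = 464.62 years; at 2 density bands per year that is 464.62 × 2 ≈ 929 density bands.

929 density bands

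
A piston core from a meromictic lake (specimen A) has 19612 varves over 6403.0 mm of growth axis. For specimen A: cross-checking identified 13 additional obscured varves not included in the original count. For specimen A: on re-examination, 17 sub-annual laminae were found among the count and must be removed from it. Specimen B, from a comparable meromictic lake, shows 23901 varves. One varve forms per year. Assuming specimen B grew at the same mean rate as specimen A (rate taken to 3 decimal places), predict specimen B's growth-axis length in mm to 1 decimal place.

7815.6 mm

Specimen A: adjusted count: 19612 − 17 + 13 = 19608 varves.
A: Extension rate ≈ 6403.0 / 19608 = 0.327 mm/yr.
Length of B = 0.327 × 23901 = 7815.6 mm.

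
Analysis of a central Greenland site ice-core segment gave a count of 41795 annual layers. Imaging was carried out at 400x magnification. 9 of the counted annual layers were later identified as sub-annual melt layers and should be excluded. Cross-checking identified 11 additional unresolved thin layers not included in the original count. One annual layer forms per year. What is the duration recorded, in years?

41797 years

After corrections the count is 41795 − 9 + 11 = 41797 annual layers.
At one annual layer per year, that is 41797 years.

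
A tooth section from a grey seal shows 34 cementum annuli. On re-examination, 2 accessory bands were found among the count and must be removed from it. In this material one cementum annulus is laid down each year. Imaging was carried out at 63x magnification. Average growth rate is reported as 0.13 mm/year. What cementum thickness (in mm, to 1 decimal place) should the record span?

Correcting the raw count gives 34 − 2 = 32 true cementum annuli.
Length ≈ 0.13 × 32 = 4.2 mm.

4.2 mm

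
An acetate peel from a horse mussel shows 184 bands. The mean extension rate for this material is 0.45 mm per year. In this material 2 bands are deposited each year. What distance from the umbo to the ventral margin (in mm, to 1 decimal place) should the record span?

Dividing by 2 bands per year: 184 / 2 = 92 years.
92 years at 0.45 mm/year gives 0.45 × 92 = 41.4 mm.

41.4 mm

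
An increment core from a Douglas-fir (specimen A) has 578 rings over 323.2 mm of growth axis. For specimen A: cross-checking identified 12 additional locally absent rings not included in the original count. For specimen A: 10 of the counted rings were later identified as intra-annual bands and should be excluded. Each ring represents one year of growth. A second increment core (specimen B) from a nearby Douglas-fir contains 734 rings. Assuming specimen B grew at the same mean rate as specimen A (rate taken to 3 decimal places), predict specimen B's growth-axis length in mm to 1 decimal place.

408.8 mm

Specimen A: correcting the raw count gives 578 − 10 + 12 = 580 true rings.
A: Extension rate ≈ 323.2 / 580 = 0.557 mm per year.
Length of B = 0.557 × 734 = 408.8 mm.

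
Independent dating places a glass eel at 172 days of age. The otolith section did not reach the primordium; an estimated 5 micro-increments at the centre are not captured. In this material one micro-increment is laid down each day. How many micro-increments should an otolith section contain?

167 micro-increments

At one micro-increment per day, 172 days correspond to 172 micro-increments.
172 − 5 missed = 167 micro-increments expected in the prepared section.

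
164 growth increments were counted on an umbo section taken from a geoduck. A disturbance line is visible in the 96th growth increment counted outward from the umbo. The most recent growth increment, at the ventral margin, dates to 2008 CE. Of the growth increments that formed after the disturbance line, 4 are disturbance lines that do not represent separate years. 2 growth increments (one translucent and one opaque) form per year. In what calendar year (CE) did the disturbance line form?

164 − 96 = 68 growth increments lie beyond the disturbance line toward the ventral margin.
Excluding 4 false growth increments: 68 − 4 = 64.
With 2 growth increments per year, 64 / 2 = 32 years.
Counting back 32 years from 2008 CE places the disturbance line in 2008 − 32 = 1976 CE.

1976 CE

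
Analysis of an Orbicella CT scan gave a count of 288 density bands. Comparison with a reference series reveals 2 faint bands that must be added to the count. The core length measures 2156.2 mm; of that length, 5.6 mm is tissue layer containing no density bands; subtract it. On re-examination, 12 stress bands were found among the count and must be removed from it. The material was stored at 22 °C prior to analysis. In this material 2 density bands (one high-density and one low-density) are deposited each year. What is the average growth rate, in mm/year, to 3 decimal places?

Adjusted count: 288 − 12 + 2 = 278 density bands.
278 density bands at 2 per year is 278 / 2 = 139 years.
Net length = 2156.2 − 5.6 = 2150.6 mm.
2150.6 mm over 139 years gives 2150.6 / 139 ≈ 15.472 mm/year.

15.472 mm/year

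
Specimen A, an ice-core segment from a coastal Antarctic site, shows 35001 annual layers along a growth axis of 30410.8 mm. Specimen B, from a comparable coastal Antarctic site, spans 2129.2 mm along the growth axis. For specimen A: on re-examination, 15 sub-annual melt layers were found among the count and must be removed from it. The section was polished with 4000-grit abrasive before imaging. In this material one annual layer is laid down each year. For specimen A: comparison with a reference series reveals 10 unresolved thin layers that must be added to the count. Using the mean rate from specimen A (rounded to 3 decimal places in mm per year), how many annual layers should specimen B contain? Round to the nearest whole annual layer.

2450 annual layers

Specimen A: after corrections the count is 35001 − 15 + 10 = 34996 annual layers.
A: Extension rate ≈ 30410.8 / 34996 = 0.869 mm per year.
B spans 2129.2 / 0.869 = 2450.17 years ≈ 2450 annual layers.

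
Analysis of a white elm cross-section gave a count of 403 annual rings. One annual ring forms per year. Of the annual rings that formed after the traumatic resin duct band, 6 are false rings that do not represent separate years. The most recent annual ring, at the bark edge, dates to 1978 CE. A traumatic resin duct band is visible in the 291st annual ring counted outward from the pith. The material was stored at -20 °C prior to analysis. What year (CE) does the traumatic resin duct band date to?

403 − 291 = 112 annual rings lie beyond the traumatic resin duct band toward the bark edge.
Removing the 6 false annual rings leaves 112 − 6 = 106 true annual rings beyond the traumatic resin duct band.
1978 − 106 = 1872 CE.

1872 CE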